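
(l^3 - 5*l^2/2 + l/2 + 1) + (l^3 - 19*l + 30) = 2*l^3 - 5*l^2/2 - 37*l/2 + 31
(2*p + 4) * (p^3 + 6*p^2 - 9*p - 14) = 2*p^4 + 16*p^3 + 6*p^2 - 64*p - 56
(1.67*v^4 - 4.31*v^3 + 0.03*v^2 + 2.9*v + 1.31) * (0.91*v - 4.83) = 1.5197*v^5 - 11.9882*v^4 + 20.8446*v^3 + 2.4941*v^2 - 12.8149*v - 6.3273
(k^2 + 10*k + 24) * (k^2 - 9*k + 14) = k^4 + k^3 - 52*k^2 - 76*k + 336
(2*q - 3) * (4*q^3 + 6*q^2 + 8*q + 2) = 8*q^4 - 2*q^2 - 20*q - 6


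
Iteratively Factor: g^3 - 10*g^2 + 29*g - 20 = (g - 1)*(g^2 - 9*g + 20) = (g - 4)*(g - 1)*(g - 5)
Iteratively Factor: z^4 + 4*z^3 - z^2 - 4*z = (z - 1)*(z^3 + 5*z^2 + 4*z) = (z - 1)*(z + 1)*(z^2 + 4*z) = z*(z - 1)*(z + 1)*(z + 4)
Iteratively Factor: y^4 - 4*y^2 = (y - 2)*(y^3 + 2*y^2) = y*(y - 2)*(y^2 + 2*y) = y^2*(y - 2)*(y + 2)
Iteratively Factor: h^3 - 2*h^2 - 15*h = (h + 3)*(h^2 - 5*h) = (h - 5)*(h + 3)*(h)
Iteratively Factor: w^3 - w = (w)*(w^2 - 1) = w*(w - 1)*(w + 1)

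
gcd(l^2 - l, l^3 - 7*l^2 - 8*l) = l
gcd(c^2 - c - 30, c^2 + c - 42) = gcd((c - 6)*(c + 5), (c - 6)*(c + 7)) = c - 6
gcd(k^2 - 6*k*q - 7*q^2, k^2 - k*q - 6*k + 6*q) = 1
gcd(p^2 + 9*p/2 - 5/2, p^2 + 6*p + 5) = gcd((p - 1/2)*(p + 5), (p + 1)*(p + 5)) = p + 5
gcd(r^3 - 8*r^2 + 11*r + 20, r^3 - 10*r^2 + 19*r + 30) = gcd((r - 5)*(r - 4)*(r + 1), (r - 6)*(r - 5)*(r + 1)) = r^2 - 4*r - 5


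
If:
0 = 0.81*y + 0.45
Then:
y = -0.56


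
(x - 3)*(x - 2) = x^2 - 5*x + 6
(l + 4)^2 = l^2 + 8*l + 16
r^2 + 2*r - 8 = (r - 2)*(r + 4)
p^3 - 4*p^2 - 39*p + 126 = (p - 7)*(p - 3)*(p + 6)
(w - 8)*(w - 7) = w^2 - 15*w + 56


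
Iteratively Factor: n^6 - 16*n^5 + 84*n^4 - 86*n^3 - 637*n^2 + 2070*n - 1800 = (n + 3)*(n^5 - 19*n^4 + 141*n^3 - 509*n^2 + 890*n - 600) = (n - 3)*(n + 3)*(n^4 - 16*n^3 + 93*n^2 - 230*n + 200) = (n - 5)*(n - 3)*(n + 3)*(n^3 - 11*n^2 + 38*n - 40) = (n - 5)*(n - 3)*(n - 2)*(n + 3)*(n^2 - 9*n + 20) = (n - 5)*(n - 4)*(n - 3)*(n - 2)*(n + 3)*(n - 5)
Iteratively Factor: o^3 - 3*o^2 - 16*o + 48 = (o - 4)*(o^2 + o - 12) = (o - 4)*(o + 4)*(o - 3)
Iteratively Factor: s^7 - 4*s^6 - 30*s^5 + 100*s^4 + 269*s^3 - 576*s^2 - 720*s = (s - 4)*(s^6 - 30*s^4 - 20*s^3 + 189*s^2 + 180*s) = (s - 4)*(s + 4)*(s^5 - 4*s^4 - 14*s^3 + 36*s^2 + 45*s) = (s - 5)*(s - 4)*(s + 4)*(s^4 + s^3 - 9*s^2 - 9*s) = (s - 5)*(s - 4)*(s - 3)*(s + 4)*(s^3 + 4*s^2 + 3*s) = (s - 5)*(s - 4)*(s - 3)*(s + 1)*(s + 4)*(s^2 + 3*s) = (s - 5)*(s - 4)*(s - 3)*(s + 1)*(s + 3)*(s + 4)*(s)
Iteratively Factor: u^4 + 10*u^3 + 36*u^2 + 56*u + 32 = (u + 2)*(u^3 + 8*u^2 + 20*u + 16) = (u + 2)^2*(u^2 + 6*u + 8) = (u + 2)^2*(u + 4)*(u + 2)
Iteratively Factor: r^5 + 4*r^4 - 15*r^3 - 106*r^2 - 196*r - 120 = (r + 2)*(r^4 + 2*r^3 - 19*r^2 - 68*r - 60) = (r + 2)^2*(r^3 - 19*r - 30) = (r + 2)^2*(r + 3)*(r^2 - 3*r - 10) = (r - 5)*(r + 2)^2*(r + 3)*(r + 2)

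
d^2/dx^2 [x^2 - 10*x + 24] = 2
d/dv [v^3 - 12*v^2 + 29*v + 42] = 3*v^2 - 24*v + 29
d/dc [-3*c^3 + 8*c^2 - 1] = c*(16 - 9*c)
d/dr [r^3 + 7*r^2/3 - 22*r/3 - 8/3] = 3*r^2 + 14*r/3 - 22/3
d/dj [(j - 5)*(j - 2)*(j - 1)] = 3*j^2 - 16*j + 17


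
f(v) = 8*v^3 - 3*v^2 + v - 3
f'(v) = 24*v^2 - 6*v + 1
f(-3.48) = -379.96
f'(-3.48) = 312.53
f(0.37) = -2.64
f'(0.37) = 2.07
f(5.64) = 1342.46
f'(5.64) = 730.59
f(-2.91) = -228.45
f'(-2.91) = 221.69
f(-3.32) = -332.14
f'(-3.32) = 285.46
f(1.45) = 16.53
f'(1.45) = 42.76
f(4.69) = 761.00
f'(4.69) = 500.77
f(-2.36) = -127.22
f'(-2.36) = 148.83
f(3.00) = 189.00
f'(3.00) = 199.00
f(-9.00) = -6087.00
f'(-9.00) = 1999.00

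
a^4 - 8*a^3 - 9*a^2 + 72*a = a*(a - 8)*(a - 3)*(a + 3)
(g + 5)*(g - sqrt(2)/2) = g^2 - sqrt(2)*g/2 + 5*g - 5*sqrt(2)/2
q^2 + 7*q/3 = q*(q + 7/3)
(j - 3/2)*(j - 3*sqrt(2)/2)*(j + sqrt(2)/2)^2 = j^4 - 3*j^3/2 - sqrt(2)*j^3/2 - 5*j^2/2 + 3*sqrt(2)*j^2/4 - 3*sqrt(2)*j/4 + 15*j/4 + 9*sqrt(2)/8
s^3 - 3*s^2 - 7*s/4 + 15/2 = (s - 5/2)*(s - 2)*(s + 3/2)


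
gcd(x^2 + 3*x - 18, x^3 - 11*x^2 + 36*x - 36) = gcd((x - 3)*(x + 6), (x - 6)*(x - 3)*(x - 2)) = x - 3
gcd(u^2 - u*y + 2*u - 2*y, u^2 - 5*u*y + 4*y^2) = -u + y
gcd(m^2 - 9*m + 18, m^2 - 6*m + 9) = m - 3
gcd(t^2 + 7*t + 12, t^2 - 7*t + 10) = 1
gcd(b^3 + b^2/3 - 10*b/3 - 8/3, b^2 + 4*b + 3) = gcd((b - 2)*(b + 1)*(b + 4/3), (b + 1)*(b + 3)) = b + 1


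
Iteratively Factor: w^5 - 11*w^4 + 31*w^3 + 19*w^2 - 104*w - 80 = (w - 4)*(w^4 - 7*w^3 + 3*w^2 + 31*w + 20) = (w - 4)*(w + 1)*(w^3 - 8*w^2 + 11*w + 20) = (w - 5)*(w - 4)*(w + 1)*(w^2 - 3*w - 4) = (w - 5)*(w - 4)^2*(w + 1)*(w + 1)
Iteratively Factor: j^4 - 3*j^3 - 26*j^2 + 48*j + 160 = (j - 5)*(j^3 + 2*j^2 - 16*j - 32) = (j - 5)*(j + 4)*(j^2 - 2*j - 8) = (j - 5)*(j - 4)*(j + 4)*(j + 2)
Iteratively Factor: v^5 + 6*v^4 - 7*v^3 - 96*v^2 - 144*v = (v + 4)*(v^4 + 2*v^3 - 15*v^2 - 36*v) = v*(v + 4)*(v^3 + 2*v^2 - 15*v - 36) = v*(v + 3)*(v + 4)*(v^2 - v - 12) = v*(v + 3)^2*(v + 4)*(v - 4)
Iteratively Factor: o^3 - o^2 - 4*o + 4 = (o - 2)*(o^2 + o - 2) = (o - 2)*(o - 1)*(o + 2)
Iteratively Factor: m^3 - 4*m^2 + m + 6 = (m - 3)*(m^2 - m - 2) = (m - 3)*(m - 2)*(m + 1)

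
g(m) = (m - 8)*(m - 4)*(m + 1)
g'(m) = (m - 8)*(m - 4) + (m - 8)*(m + 1) + (m - 4)*(m + 1) = 3*m^2 - 22*m + 20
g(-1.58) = -31.00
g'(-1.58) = 62.25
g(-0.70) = 12.27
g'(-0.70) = 36.87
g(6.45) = -28.29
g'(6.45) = 2.91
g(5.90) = -27.53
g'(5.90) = -5.37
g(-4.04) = -294.28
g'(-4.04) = 157.84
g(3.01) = 19.81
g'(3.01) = -19.04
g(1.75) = 38.67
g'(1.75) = -9.31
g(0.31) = 37.17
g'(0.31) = 13.47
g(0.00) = 32.00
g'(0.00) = 20.00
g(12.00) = 416.00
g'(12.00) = 188.00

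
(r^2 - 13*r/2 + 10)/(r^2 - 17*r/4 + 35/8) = 4*(r - 4)/(4*r - 7)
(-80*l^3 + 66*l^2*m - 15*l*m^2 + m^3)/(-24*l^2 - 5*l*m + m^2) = (10*l^2 - 7*l*m + m^2)/(3*l + m)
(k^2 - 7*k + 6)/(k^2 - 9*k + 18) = (k - 1)/(k - 3)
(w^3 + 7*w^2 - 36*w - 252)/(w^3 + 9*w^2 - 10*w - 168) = (w - 6)/(w - 4)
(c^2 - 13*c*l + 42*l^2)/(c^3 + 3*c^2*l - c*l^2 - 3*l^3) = (c^2 - 13*c*l + 42*l^2)/(c^3 + 3*c^2*l - c*l^2 - 3*l^3)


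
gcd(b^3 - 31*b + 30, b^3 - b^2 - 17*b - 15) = b - 5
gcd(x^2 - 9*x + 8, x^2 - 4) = 1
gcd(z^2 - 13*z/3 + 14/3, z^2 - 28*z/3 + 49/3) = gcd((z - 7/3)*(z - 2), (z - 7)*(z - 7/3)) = z - 7/3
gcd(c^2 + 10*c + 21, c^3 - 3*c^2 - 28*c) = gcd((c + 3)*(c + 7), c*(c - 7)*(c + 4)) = 1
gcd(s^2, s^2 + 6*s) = s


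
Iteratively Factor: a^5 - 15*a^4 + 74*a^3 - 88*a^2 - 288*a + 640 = (a - 4)*(a^4 - 11*a^3 + 30*a^2 + 32*a - 160) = (a - 4)^2*(a^3 - 7*a^2 + 2*a + 40) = (a - 5)*(a - 4)^2*(a^2 - 2*a - 8) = (a - 5)*(a - 4)^2*(a + 2)*(a - 4)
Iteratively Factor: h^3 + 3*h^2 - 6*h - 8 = (h + 1)*(h^2 + 2*h - 8) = (h + 1)*(h + 4)*(h - 2)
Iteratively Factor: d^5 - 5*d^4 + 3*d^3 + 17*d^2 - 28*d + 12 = (d + 2)*(d^4 - 7*d^3 + 17*d^2 - 17*d + 6) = (d - 2)*(d + 2)*(d^3 - 5*d^2 + 7*d - 3) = (d - 2)*(d - 1)*(d + 2)*(d^2 - 4*d + 3) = (d - 2)*(d - 1)^2*(d + 2)*(d - 3)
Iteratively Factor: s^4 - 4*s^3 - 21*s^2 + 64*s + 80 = (s - 4)*(s^3 - 21*s - 20) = (s - 4)*(s + 4)*(s^2 - 4*s - 5) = (s - 5)*(s - 4)*(s + 4)*(s + 1)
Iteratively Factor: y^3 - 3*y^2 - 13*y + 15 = (y - 1)*(y^2 - 2*y - 15) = (y - 5)*(y - 1)*(y + 3)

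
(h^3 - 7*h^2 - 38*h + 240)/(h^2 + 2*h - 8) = (h^3 - 7*h^2 - 38*h + 240)/(h^2 + 2*h - 8)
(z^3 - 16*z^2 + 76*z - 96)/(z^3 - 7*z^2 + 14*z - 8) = (z^2 - 14*z + 48)/(z^2 - 5*z + 4)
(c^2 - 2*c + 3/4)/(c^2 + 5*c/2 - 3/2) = (c - 3/2)/(c + 3)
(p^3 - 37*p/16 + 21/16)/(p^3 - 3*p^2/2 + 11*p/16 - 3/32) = 2*(4*p^2 + 3*p - 7)/(8*p^2 - 6*p + 1)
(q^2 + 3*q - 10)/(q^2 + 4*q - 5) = (q - 2)/(q - 1)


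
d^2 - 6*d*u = d*(d - 6*u)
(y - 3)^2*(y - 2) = y^3 - 8*y^2 + 21*y - 18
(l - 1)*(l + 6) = l^2 + 5*l - 6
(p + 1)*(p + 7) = p^2 + 8*p + 7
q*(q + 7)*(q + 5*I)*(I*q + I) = I*q^4 - 5*q^3 + 8*I*q^3 - 40*q^2 + 7*I*q^2 - 35*q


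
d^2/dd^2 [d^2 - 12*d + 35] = 2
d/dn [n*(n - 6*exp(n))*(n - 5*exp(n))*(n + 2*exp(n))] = -9*n^3*exp(n) + 4*n^3 + 16*n^2*exp(2*n) - 27*n^2*exp(n) + 180*n*exp(3*n) + 16*n*exp(2*n) + 60*exp(3*n)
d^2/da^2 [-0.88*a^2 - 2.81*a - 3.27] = -1.76000000000000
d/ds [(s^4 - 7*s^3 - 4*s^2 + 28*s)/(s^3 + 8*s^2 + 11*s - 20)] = (s^6 + 16*s^5 - 19*s^4 - 290*s^3 + 152*s^2 + 160*s - 560)/(s^6 + 16*s^5 + 86*s^4 + 136*s^3 - 199*s^2 - 440*s + 400)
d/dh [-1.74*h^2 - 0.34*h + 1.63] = -3.48*h - 0.34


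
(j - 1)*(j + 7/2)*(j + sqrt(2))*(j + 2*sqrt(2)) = j^4 + 5*j^3/2 + 3*sqrt(2)*j^3 + j^2/2 + 15*sqrt(2)*j^2/2 - 21*sqrt(2)*j/2 + 10*j - 14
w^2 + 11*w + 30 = (w + 5)*(w + 6)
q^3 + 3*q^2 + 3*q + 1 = (q + 1)^3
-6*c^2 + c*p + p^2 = (-2*c + p)*(3*c + p)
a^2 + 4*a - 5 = (a - 1)*(a + 5)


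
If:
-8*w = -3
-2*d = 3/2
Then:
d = -3/4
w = 3/8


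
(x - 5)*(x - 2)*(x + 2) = x^3 - 5*x^2 - 4*x + 20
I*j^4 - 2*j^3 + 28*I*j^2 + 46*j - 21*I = (j - 3*I)*(j - I)*(j + 7*I)*(I*j + 1)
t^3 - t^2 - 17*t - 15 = (t - 5)*(t + 1)*(t + 3)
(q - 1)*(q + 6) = q^2 + 5*q - 6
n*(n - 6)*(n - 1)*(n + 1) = n^4 - 6*n^3 - n^2 + 6*n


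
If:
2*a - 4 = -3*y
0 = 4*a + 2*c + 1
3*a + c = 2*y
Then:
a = 19/14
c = -45/14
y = 3/7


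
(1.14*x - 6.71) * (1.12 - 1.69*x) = -1.9266*x^2 + 12.6167*x - 7.5152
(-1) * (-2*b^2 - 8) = 2*b^2 + 8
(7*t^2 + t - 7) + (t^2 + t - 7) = 8*t^2 + 2*t - 14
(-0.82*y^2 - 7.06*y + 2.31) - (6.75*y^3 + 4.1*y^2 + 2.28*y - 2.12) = -6.75*y^3 - 4.92*y^2 - 9.34*y + 4.43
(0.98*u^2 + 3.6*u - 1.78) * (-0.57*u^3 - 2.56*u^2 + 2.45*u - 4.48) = -0.5586*u^5 - 4.5608*u^4 - 5.8004*u^3 + 8.9864*u^2 - 20.489*u + 7.9744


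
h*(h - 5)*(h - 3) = h^3 - 8*h^2 + 15*h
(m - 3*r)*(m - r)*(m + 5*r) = m^3 + m^2*r - 17*m*r^2 + 15*r^3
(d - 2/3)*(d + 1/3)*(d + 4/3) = d^3 + d^2 - 2*d/3 - 8/27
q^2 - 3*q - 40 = (q - 8)*(q + 5)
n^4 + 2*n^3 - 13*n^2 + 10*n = n*(n - 2)*(n - 1)*(n + 5)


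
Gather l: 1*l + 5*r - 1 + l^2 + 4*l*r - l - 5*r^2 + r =l^2 + 4*l*r - 5*r^2 + 6*r - 1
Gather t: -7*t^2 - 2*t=-7*t^2 - 2*t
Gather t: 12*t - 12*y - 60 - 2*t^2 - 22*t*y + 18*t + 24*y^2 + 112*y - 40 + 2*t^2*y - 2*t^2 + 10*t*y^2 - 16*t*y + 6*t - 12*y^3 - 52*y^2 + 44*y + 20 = t^2*(2*y - 4) + t*(10*y^2 - 38*y + 36) - 12*y^3 - 28*y^2 + 144*y - 80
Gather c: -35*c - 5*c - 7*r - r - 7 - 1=-40*c - 8*r - 8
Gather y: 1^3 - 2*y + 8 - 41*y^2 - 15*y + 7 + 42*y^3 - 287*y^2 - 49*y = 42*y^3 - 328*y^2 - 66*y + 16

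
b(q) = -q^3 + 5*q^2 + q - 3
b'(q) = -3*q^2 + 10*q + 1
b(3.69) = 18.53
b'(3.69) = -2.95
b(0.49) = -1.43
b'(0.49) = 5.18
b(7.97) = -183.69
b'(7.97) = -109.86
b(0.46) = -1.58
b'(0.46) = 4.97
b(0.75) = 0.14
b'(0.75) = 6.81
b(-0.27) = -2.89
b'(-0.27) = -1.92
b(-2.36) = 35.63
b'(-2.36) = -39.31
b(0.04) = -2.95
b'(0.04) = 1.40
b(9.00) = -318.00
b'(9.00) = -152.00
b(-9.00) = 1122.00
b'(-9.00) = -332.00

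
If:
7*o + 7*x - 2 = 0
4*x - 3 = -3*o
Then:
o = -13/7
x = 15/7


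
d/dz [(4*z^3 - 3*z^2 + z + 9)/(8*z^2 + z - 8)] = (32*z^4 + 8*z^3 - 107*z^2 - 96*z - 17)/(64*z^4 + 16*z^3 - 127*z^2 - 16*z + 64)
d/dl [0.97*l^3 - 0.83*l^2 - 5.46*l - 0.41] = 2.91*l^2 - 1.66*l - 5.46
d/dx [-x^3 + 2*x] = 2 - 3*x^2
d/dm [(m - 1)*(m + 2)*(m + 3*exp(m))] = 3*m^2*exp(m) + 3*m^2 + 9*m*exp(m) + 2*m - 3*exp(m) - 2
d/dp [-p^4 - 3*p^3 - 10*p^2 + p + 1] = -4*p^3 - 9*p^2 - 20*p + 1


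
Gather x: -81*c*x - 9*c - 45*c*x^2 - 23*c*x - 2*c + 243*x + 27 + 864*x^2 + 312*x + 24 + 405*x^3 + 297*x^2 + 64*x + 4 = -11*c + 405*x^3 + x^2*(1161 - 45*c) + x*(619 - 104*c) + 55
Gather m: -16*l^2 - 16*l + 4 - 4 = -16*l^2 - 16*l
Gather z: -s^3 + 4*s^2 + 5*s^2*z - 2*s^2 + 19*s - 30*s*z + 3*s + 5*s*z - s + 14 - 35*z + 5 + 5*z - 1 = -s^3 + 2*s^2 + 21*s + z*(5*s^2 - 25*s - 30) + 18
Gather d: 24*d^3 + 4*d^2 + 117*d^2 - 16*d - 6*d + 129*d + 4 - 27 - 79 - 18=24*d^3 + 121*d^2 + 107*d - 120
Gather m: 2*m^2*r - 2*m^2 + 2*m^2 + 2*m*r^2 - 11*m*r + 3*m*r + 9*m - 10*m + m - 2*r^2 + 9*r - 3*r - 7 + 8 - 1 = 2*m^2*r + m*(2*r^2 - 8*r) - 2*r^2 + 6*r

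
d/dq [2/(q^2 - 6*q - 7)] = 4*(3 - q)/(-q^2 + 6*q + 7)^2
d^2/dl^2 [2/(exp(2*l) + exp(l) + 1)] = 2*(2*(2*exp(l) + 1)^2*exp(l) - (4*exp(l) + 1)*(exp(2*l) + exp(l) + 1))*exp(l)/(exp(2*l) + exp(l) + 1)^3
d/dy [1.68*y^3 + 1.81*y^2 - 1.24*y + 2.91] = 5.04*y^2 + 3.62*y - 1.24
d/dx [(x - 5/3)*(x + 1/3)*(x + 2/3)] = 3*x^2 - 4*x/3 - 13/9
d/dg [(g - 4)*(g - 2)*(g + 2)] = 3*g^2 - 8*g - 4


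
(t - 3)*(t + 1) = t^2 - 2*t - 3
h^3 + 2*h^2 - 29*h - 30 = (h - 5)*(h + 1)*(h + 6)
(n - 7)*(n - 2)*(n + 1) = n^3 - 8*n^2 + 5*n + 14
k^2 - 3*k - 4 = (k - 4)*(k + 1)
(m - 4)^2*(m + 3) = m^3 - 5*m^2 - 8*m + 48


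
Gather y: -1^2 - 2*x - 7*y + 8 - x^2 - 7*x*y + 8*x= -x^2 + 6*x + y*(-7*x - 7) + 7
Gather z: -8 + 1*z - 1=z - 9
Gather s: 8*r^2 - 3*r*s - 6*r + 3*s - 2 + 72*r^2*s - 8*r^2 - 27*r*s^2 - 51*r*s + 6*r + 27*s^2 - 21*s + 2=s^2*(27 - 27*r) + s*(72*r^2 - 54*r - 18)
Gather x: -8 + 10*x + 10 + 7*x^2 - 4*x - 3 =7*x^2 + 6*x - 1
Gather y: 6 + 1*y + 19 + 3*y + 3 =4*y + 28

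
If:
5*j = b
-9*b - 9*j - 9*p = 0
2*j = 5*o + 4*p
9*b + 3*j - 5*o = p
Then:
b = 0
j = 0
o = 0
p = 0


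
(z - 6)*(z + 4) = z^2 - 2*z - 24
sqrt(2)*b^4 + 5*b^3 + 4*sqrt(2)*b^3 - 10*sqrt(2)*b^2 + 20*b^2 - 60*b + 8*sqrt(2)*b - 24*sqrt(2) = (b - 2)*(b + 6)*(b + 2*sqrt(2))*(sqrt(2)*b + 1)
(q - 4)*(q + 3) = q^2 - q - 12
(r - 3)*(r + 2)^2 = r^3 + r^2 - 8*r - 12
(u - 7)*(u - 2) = u^2 - 9*u + 14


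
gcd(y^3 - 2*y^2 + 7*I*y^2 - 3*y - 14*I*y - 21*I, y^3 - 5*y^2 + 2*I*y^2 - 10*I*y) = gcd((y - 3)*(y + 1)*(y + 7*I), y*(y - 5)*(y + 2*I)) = 1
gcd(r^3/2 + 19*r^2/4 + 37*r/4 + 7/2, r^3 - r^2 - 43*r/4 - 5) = r + 1/2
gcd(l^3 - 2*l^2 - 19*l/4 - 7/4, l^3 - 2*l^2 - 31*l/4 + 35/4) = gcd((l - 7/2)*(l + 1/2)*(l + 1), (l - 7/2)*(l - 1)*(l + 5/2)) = l - 7/2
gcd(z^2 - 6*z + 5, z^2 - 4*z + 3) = z - 1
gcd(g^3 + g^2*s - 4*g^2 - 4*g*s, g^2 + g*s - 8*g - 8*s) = g + s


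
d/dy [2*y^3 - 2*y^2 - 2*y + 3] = 6*y^2 - 4*y - 2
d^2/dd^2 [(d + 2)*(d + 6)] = 2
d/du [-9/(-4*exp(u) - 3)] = -36*exp(u)/(4*exp(u) + 3)^2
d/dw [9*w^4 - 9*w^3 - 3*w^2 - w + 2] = 36*w^3 - 27*w^2 - 6*w - 1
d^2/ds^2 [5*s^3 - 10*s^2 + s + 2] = 30*s - 20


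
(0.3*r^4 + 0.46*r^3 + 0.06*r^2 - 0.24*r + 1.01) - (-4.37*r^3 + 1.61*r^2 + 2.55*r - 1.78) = 0.3*r^4 + 4.83*r^3 - 1.55*r^2 - 2.79*r + 2.79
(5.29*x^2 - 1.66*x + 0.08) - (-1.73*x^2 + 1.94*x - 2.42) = 7.02*x^2 - 3.6*x + 2.5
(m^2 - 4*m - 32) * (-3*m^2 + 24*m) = -3*m^4 + 36*m^3 - 768*m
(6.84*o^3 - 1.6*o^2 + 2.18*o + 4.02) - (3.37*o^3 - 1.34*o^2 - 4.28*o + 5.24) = 3.47*o^3 - 0.26*o^2 + 6.46*o - 1.22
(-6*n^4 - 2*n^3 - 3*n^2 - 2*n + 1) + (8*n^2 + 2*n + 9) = -6*n^4 - 2*n^3 + 5*n^2 + 10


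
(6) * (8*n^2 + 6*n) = 48*n^2 + 36*n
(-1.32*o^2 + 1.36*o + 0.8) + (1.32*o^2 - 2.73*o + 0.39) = 1.19 - 1.37*o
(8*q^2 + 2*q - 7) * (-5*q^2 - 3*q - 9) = -40*q^4 - 34*q^3 - 43*q^2 + 3*q + 63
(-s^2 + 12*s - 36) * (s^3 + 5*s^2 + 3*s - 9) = -s^5 + 7*s^4 + 21*s^3 - 135*s^2 - 216*s + 324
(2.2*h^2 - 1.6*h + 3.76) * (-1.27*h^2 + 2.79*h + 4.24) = -2.794*h^4 + 8.17*h^3 + 0.0888000000000009*h^2 + 3.7064*h + 15.9424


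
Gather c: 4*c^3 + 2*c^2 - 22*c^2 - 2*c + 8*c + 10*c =4*c^3 - 20*c^2 + 16*c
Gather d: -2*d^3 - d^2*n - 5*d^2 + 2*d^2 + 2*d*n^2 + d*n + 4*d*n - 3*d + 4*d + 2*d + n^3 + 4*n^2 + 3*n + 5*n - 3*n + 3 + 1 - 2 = -2*d^3 + d^2*(-n - 3) + d*(2*n^2 + 5*n + 3) + n^3 + 4*n^2 + 5*n + 2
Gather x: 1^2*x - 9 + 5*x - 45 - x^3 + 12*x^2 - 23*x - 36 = -x^3 + 12*x^2 - 17*x - 90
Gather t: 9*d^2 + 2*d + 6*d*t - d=9*d^2 + 6*d*t + d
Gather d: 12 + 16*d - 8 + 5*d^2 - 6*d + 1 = 5*d^2 + 10*d + 5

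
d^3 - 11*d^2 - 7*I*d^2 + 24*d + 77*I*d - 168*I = (d - 8)*(d - 3)*(d - 7*I)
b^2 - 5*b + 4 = (b - 4)*(b - 1)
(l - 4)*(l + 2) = l^2 - 2*l - 8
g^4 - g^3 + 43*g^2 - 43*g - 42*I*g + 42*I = (g - 1)*(g - 6*I)*(g - I)*(g + 7*I)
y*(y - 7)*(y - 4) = y^3 - 11*y^2 + 28*y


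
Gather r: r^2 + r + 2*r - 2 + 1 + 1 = r^2 + 3*r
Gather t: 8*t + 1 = 8*t + 1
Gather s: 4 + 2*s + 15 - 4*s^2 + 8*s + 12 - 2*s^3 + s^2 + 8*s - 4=-2*s^3 - 3*s^2 + 18*s + 27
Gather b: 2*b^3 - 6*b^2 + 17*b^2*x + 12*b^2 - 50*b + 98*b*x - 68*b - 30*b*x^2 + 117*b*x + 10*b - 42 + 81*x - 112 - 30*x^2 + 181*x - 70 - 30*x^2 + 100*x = 2*b^3 + b^2*(17*x + 6) + b*(-30*x^2 + 215*x - 108) - 60*x^2 + 362*x - 224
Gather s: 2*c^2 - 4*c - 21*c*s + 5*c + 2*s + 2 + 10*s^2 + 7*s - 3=2*c^2 + c + 10*s^2 + s*(9 - 21*c) - 1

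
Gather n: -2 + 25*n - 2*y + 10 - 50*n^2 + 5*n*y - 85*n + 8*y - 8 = -50*n^2 + n*(5*y - 60) + 6*y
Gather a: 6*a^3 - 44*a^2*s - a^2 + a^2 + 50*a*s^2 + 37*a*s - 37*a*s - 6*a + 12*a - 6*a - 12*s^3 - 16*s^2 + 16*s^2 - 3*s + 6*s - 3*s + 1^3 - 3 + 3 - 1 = 6*a^3 - 44*a^2*s + 50*a*s^2 - 12*s^3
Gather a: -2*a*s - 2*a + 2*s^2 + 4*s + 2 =a*(-2*s - 2) + 2*s^2 + 4*s + 2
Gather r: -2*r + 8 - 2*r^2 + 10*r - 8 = -2*r^2 + 8*r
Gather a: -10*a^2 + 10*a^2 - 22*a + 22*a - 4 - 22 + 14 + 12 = 0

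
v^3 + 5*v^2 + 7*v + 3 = (v + 1)^2*(v + 3)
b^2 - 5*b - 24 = (b - 8)*(b + 3)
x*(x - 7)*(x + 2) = x^3 - 5*x^2 - 14*x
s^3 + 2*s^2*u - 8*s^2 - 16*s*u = s*(s - 8)*(s + 2*u)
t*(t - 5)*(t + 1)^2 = t^4 - 3*t^3 - 9*t^2 - 5*t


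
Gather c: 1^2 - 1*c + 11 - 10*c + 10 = 22 - 11*c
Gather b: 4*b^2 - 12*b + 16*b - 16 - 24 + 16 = 4*b^2 + 4*b - 24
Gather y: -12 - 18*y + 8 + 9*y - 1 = -9*y - 5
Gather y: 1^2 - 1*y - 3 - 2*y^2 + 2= -2*y^2 - y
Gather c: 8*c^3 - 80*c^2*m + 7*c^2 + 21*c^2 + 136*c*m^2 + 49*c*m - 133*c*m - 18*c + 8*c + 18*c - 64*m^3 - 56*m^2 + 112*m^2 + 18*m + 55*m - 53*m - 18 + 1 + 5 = 8*c^3 + c^2*(28 - 80*m) + c*(136*m^2 - 84*m + 8) - 64*m^3 + 56*m^2 + 20*m - 12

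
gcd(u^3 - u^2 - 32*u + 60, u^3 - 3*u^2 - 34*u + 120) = u^2 + u - 30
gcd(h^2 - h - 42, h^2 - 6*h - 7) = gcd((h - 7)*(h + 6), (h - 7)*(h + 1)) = h - 7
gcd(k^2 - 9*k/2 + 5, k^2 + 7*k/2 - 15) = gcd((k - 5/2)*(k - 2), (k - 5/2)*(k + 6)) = k - 5/2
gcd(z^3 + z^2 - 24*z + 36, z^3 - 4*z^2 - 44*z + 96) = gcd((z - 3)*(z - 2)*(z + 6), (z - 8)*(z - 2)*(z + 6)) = z^2 + 4*z - 12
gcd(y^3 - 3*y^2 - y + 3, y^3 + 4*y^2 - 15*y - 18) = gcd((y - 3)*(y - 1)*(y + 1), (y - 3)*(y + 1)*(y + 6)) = y^2 - 2*y - 3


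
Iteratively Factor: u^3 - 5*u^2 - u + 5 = (u + 1)*(u^2 - 6*u + 5) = (u - 1)*(u + 1)*(u - 5)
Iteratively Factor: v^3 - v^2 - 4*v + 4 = (v + 2)*(v^2 - 3*v + 2) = (v - 1)*(v + 2)*(v - 2)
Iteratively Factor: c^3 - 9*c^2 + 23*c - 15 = (c - 3)*(c^2 - 6*c + 5) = (c - 3)*(c - 1)*(c - 5)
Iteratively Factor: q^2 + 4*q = (q + 4)*(q)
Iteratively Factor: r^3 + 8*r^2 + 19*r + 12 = (r + 4)*(r^2 + 4*r + 3) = (r + 3)*(r + 4)*(r + 1)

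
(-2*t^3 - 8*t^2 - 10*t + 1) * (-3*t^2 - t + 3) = 6*t^5 + 26*t^4 + 32*t^3 - 17*t^2 - 31*t + 3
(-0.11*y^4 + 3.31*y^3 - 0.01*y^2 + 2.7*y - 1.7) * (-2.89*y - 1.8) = 0.3179*y^5 - 9.3679*y^4 - 5.9291*y^3 - 7.785*y^2 + 0.0529999999999999*y + 3.06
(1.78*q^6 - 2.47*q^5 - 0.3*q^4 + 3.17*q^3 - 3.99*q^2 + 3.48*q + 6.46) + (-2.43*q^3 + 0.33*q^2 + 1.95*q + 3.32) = 1.78*q^6 - 2.47*q^5 - 0.3*q^4 + 0.74*q^3 - 3.66*q^2 + 5.43*q + 9.78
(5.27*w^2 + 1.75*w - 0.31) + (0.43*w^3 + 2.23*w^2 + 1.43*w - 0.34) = 0.43*w^3 + 7.5*w^2 + 3.18*w - 0.65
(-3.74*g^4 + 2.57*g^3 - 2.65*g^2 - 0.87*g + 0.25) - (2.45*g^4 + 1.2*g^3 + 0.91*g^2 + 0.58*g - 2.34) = -6.19*g^4 + 1.37*g^3 - 3.56*g^2 - 1.45*g + 2.59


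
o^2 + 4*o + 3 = (o + 1)*(o + 3)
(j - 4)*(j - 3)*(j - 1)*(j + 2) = j^4 - 6*j^3 + 3*j^2 + 26*j - 24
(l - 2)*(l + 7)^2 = l^3 + 12*l^2 + 21*l - 98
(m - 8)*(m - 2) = m^2 - 10*m + 16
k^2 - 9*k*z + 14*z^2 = (k - 7*z)*(k - 2*z)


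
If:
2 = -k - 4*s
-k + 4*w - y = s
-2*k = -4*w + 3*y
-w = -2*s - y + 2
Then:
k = -98/37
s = 6/37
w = -10/37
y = 52/37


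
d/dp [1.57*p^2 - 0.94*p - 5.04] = 3.14*p - 0.94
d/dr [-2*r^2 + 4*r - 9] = 4 - 4*r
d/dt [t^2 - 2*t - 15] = 2*t - 2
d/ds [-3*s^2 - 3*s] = -6*s - 3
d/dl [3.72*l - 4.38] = 3.72000000000000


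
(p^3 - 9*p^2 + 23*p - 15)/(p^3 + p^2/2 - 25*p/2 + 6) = 2*(p^2 - 6*p + 5)/(2*p^2 + 7*p - 4)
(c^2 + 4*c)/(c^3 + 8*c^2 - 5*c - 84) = c/(c^2 + 4*c - 21)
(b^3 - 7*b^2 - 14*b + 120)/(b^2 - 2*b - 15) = (b^2 - 2*b - 24)/(b + 3)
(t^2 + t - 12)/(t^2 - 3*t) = (t + 4)/t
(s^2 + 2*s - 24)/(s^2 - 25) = (s^2 + 2*s - 24)/(s^2 - 25)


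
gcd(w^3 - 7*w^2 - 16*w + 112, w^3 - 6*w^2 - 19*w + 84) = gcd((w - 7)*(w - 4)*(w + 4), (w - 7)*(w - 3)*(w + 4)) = w^2 - 3*w - 28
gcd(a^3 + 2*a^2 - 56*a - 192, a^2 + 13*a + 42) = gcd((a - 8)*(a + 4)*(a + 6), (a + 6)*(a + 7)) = a + 6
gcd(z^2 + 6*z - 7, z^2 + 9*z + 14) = z + 7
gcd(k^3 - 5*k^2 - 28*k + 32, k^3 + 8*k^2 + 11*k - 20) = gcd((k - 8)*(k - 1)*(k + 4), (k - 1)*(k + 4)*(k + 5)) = k^2 + 3*k - 4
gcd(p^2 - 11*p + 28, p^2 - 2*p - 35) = p - 7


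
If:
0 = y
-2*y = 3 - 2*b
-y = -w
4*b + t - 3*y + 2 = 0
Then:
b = 3/2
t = -8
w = 0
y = 0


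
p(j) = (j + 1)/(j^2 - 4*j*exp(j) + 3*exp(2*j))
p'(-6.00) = -0.02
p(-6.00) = -0.14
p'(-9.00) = -0.00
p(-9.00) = -0.10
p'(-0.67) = 0.41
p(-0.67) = 0.13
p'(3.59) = -0.00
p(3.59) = 0.00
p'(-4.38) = -0.03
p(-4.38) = -0.17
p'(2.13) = -0.04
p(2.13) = 0.02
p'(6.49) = -0.00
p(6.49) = 0.00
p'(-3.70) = -0.03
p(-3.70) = -0.19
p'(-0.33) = 0.33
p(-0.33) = 0.26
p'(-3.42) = -0.02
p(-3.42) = -0.20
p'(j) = (j + 1)*(4*j*exp(j) - 2*j - 6*exp(2*j) + 4*exp(j))/(j^2 - 4*j*exp(j) + 3*exp(2*j))^2 + 1/(j^2 - 4*j*exp(j) + 3*exp(2*j)) = (j^2 - 4*j*exp(j) + 2*(j + 1)*(2*j*exp(j) - j - 3*exp(2*j) + 2*exp(j)) + 3*exp(2*j))/(j^2 - 4*j*exp(j) + 3*exp(2*j))^2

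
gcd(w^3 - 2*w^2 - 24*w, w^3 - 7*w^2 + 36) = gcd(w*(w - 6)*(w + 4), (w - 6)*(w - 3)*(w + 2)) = w - 6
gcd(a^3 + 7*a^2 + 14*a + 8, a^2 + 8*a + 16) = a + 4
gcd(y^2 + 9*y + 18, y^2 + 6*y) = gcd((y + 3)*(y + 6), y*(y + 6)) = y + 6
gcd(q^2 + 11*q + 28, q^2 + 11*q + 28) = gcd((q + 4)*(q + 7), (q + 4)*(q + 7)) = q^2 + 11*q + 28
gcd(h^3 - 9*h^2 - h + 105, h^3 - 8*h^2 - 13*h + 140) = h^2 - 12*h + 35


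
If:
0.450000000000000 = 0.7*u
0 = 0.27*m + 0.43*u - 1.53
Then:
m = 4.64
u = 0.64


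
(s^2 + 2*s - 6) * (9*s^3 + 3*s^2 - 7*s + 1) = 9*s^5 + 21*s^4 - 55*s^3 - 31*s^2 + 44*s - 6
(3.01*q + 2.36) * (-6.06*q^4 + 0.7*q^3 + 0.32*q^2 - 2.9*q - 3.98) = -18.2406*q^5 - 12.1946*q^4 + 2.6152*q^3 - 7.9738*q^2 - 18.8238*q - 9.3928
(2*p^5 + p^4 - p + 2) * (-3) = -6*p^5 - 3*p^4 + 3*p - 6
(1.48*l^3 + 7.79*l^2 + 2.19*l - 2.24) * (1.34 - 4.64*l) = -6.8672*l^4 - 34.1624*l^3 + 0.277000000000003*l^2 + 13.3282*l - 3.0016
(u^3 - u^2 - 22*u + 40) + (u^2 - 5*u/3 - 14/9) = u^3 - 71*u/3 + 346/9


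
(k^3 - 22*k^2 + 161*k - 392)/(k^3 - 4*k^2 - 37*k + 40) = (k^2 - 14*k + 49)/(k^2 + 4*k - 5)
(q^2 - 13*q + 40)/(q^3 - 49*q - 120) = (q - 5)/(q^2 + 8*q + 15)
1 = 1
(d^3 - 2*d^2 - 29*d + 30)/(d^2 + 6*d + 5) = (d^2 - 7*d + 6)/(d + 1)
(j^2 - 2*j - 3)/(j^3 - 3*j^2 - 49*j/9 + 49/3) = 9*(j + 1)/(9*j^2 - 49)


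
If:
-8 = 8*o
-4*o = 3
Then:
No Solution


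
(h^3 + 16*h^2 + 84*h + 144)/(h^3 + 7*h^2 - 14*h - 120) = (h^2 + 10*h + 24)/(h^2 + h - 20)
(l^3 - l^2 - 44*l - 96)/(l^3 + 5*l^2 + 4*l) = (l^2 - 5*l - 24)/(l*(l + 1))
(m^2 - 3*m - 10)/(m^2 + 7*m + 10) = (m - 5)/(m + 5)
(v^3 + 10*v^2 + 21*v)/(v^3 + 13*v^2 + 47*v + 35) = v*(v + 3)/(v^2 + 6*v + 5)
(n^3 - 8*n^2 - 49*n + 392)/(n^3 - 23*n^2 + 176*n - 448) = (n + 7)/(n - 8)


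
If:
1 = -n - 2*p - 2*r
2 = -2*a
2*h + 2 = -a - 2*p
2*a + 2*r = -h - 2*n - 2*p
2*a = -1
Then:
No Solution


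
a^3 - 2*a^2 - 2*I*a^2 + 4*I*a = a*(a - 2)*(a - 2*I)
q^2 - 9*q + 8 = (q - 8)*(q - 1)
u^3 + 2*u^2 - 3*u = u*(u - 1)*(u + 3)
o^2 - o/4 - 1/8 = (o - 1/2)*(o + 1/4)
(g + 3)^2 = g^2 + 6*g + 9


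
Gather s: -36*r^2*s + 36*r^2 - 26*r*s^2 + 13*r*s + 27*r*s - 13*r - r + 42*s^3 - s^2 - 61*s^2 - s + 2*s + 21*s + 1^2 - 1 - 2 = 36*r^2 - 14*r + 42*s^3 + s^2*(-26*r - 62) + s*(-36*r^2 + 40*r + 22) - 2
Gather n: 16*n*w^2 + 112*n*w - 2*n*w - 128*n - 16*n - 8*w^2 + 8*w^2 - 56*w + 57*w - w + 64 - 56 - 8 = n*(16*w^2 + 110*w - 144)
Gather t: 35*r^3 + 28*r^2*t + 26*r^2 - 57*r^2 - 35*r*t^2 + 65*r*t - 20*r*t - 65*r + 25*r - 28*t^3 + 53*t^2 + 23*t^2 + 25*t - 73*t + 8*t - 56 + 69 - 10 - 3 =35*r^3 - 31*r^2 - 40*r - 28*t^3 + t^2*(76 - 35*r) + t*(28*r^2 + 45*r - 40)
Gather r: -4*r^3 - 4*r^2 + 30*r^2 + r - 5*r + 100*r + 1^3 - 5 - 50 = -4*r^3 + 26*r^2 + 96*r - 54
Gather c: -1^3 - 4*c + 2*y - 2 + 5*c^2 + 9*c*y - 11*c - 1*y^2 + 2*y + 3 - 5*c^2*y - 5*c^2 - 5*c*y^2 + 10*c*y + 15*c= -5*c^2*y + c*(-5*y^2 + 19*y) - y^2 + 4*y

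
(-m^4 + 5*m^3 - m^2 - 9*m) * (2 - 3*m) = 3*m^5 - 17*m^4 + 13*m^3 + 25*m^2 - 18*m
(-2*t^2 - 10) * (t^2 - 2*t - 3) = -2*t^4 + 4*t^3 - 4*t^2 + 20*t + 30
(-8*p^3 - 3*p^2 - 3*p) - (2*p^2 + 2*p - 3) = -8*p^3 - 5*p^2 - 5*p + 3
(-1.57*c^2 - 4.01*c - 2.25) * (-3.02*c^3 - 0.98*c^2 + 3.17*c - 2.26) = 4.7414*c^5 + 13.6488*c^4 + 5.7479*c^3 - 6.9585*c^2 + 1.9301*c + 5.085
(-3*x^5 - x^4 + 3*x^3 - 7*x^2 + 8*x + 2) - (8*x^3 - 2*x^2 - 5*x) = -3*x^5 - x^4 - 5*x^3 - 5*x^2 + 13*x + 2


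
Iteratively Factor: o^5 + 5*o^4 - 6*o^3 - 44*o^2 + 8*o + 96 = (o - 2)*(o^4 + 7*o^3 + 8*o^2 - 28*o - 48) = (o - 2)*(o + 2)*(o^3 + 5*o^2 - 2*o - 24) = (o - 2)*(o + 2)*(o + 3)*(o^2 + 2*o - 8) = (o - 2)^2*(o + 2)*(o + 3)*(o + 4)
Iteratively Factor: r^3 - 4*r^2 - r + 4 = (r + 1)*(r^2 - 5*r + 4) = (r - 4)*(r + 1)*(r - 1)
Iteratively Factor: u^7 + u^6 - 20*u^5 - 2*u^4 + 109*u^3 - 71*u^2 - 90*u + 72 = (u + 4)*(u^6 - 3*u^5 - 8*u^4 + 30*u^3 - 11*u^2 - 27*u + 18) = (u - 1)*(u + 4)*(u^5 - 2*u^4 - 10*u^3 + 20*u^2 + 9*u - 18) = (u - 1)^2*(u + 4)*(u^4 - u^3 - 11*u^2 + 9*u + 18) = (u - 3)*(u - 1)^2*(u + 4)*(u^3 + 2*u^2 - 5*u - 6) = (u - 3)*(u - 1)^2*(u + 3)*(u + 4)*(u^2 - u - 2) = (u - 3)*(u - 1)^2*(u + 1)*(u + 3)*(u + 4)*(u - 2)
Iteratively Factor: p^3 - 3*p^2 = (p - 3)*(p^2) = p*(p - 3)*(p)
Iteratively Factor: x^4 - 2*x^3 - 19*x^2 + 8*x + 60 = (x - 5)*(x^3 + 3*x^2 - 4*x - 12) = (x - 5)*(x + 2)*(x^2 + x - 6) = (x - 5)*(x + 2)*(x + 3)*(x - 2)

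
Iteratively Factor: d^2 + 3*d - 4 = (d - 1)*(d + 4)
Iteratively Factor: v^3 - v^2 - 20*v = (v + 4)*(v^2 - 5*v) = (v - 5)*(v + 4)*(v)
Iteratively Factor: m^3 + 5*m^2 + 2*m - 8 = (m + 4)*(m^2 + m - 2) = (m + 2)*(m + 4)*(m - 1)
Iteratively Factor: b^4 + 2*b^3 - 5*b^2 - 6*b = (b)*(b^3 + 2*b^2 - 5*b - 6) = b*(b - 2)*(b^2 + 4*b + 3) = b*(b - 2)*(b + 3)*(b + 1)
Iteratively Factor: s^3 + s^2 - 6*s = (s)*(s^2 + s - 6) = s*(s + 3)*(s - 2)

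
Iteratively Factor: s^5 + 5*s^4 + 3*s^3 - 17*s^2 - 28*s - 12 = (s + 1)*(s^4 + 4*s^3 - s^2 - 16*s - 12) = (s + 1)*(s + 2)*(s^3 + 2*s^2 - 5*s - 6) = (s + 1)^2*(s + 2)*(s^2 + s - 6) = (s + 1)^2*(s + 2)*(s + 3)*(s - 2)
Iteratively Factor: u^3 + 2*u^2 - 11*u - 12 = (u + 1)*(u^2 + u - 12) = (u + 1)*(u + 4)*(u - 3)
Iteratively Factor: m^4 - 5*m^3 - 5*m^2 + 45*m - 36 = (m - 4)*(m^3 - m^2 - 9*m + 9) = (m - 4)*(m + 3)*(m^2 - 4*m + 3) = (m - 4)*(m - 1)*(m + 3)*(m - 3)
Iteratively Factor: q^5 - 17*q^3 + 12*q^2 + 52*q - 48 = (q - 2)*(q^4 + 2*q^3 - 13*q^2 - 14*q + 24) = (q - 3)*(q - 2)*(q^3 + 5*q^2 + 2*q - 8) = (q - 3)*(q - 2)*(q - 1)*(q^2 + 6*q + 8) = (q - 3)*(q - 2)*(q - 1)*(q + 4)*(q + 2)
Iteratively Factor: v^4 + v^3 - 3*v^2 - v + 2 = (v - 1)*(v^3 + 2*v^2 - v - 2) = (v - 1)*(v + 1)*(v^2 + v - 2) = (v - 1)^2*(v + 1)*(v + 2)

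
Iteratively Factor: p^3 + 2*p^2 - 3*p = (p)*(p^2 + 2*p - 3) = p*(p + 3)*(p - 1)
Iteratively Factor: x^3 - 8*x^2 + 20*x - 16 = (x - 2)*(x^2 - 6*x + 8) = (x - 2)^2*(x - 4)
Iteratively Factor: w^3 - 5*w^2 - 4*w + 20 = (w - 2)*(w^2 - 3*w - 10) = (w - 5)*(w - 2)*(w + 2)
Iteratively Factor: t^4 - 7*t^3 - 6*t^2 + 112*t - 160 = (t - 4)*(t^3 - 3*t^2 - 18*t + 40) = (t - 5)*(t - 4)*(t^2 + 2*t - 8) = (t - 5)*(t - 4)*(t - 2)*(t + 4)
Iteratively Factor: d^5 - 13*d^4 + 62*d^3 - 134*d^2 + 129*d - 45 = (d - 5)*(d^4 - 8*d^3 + 22*d^2 - 24*d + 9) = (d - 5)*(d - 3)*(d^3 - 5*d^2 + 7*d - 3) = (d - 5)*(d - 3)*(d - 1)*(d^2 - 4*d + 3) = (d - 5)*(d - 3)*(d - 1)^2*(d - 3)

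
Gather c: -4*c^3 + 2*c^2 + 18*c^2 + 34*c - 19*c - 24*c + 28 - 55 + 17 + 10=-4*c^3 + 20*c^2 - 9*c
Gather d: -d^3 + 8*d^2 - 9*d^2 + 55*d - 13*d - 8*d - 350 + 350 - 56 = -d^3 - d^2 + 34*d - 56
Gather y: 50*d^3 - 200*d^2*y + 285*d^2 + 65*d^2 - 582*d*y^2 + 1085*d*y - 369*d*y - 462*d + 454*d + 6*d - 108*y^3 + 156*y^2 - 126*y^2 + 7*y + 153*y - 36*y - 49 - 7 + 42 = 50*d^3 + 350*d^2 - 2*d - 108*y^3 + y^2*(30 - 582*d) + y*(-200*d^2 + 716*d + 124) - 14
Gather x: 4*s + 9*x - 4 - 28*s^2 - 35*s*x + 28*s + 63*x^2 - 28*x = -28*s^2 + 32*s + 63*x^2 + x*(-35*s - 19) - 4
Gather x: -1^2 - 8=-9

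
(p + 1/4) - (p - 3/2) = 7/4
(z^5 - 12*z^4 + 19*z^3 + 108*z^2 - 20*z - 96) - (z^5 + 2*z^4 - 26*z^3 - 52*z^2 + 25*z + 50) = -14*z^4 + 45*z^3 + 160*z^2 - 45*z - 146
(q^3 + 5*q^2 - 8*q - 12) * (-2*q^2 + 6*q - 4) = -2*q^5 - 4*q^4 + 42*q^3 - 44*q^2 - 40*q + 48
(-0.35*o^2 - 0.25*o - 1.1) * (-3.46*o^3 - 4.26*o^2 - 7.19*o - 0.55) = 1.211*o^5 + 2.356*o^4 + 7.3875*o^3 + 6.676*o^2 + 8.0465*o + 0.605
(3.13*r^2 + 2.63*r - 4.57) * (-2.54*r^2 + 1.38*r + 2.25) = -7.9502*r^4 - 2.3608*r^3 + 22.2797*r^2 - 0.3891*r - 10.2825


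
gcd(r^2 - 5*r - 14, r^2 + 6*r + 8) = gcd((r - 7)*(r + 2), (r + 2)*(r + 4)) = r + 2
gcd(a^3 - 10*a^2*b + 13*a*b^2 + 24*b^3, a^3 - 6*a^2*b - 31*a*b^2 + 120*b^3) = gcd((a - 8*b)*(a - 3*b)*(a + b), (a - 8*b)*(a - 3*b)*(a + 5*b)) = a^2 - 11*a*b + 24*b^2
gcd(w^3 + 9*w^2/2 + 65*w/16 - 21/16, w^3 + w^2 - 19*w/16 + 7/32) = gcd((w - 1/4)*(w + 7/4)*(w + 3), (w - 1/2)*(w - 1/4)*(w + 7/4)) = w^2 + 3*w/2 - 7/16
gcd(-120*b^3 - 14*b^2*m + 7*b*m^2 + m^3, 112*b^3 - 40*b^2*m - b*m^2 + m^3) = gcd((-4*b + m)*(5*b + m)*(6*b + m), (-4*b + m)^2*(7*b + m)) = 4*b - m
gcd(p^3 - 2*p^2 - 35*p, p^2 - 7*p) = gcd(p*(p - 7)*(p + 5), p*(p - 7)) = p^2 - 7*p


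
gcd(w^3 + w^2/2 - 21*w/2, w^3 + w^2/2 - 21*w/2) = w^3 + w^2/2 - 21*w/2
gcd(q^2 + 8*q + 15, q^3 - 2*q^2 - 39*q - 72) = q + 3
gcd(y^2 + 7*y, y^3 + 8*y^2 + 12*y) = y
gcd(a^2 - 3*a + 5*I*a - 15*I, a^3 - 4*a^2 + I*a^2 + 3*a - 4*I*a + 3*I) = a - 3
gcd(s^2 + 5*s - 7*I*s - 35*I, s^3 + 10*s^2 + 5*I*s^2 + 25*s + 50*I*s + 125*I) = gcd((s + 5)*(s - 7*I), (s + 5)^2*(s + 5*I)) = s + 5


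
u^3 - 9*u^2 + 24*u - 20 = (u - 5)*(u - 2)^2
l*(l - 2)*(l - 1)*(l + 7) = l^4 + 4*l^3 - 19*l^2 + 14*l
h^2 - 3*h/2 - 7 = (h - 7/2)*(h + 2)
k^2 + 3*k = k*(k + 3)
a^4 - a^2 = a^2*(a - 1)*(a + 1)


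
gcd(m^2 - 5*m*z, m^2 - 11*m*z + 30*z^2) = -m + 5*z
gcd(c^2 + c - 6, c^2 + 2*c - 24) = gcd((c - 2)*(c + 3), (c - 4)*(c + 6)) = 1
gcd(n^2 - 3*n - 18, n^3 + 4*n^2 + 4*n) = 1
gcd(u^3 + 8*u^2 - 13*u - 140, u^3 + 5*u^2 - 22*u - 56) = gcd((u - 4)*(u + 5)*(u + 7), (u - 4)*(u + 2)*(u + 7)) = u^2 + 3*u - 28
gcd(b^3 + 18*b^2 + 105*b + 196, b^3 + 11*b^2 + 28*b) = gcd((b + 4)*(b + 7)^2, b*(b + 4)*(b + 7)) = b^2 + 11*b + 28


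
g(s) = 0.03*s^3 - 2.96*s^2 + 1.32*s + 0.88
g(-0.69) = -1.45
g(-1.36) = -6.47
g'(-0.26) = 2.87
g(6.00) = -91.28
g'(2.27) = -11.65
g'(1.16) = -5.43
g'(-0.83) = 6.30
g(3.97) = -38.65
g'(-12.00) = 85.32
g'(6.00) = -30.96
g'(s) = 0.09*s^2 - 5.92*s + 1.32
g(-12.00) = -493.04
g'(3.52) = -18.40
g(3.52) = -29.84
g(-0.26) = 0.34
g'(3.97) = -20.76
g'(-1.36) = 9.54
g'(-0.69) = 5.45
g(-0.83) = -2.27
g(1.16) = -1.52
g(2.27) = -11.03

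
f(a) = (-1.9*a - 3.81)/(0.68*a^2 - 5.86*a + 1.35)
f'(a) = (5.86 - 1.36*a)*(-1.9*a - 3.81)/(0.68*a^2 - 5.86*a + 1.35)^2 - 1.9/(0.68*a^2 - 5.86*a + 1.35)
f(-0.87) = -0.31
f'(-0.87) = -0.59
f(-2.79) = 0.06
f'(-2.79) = -0.06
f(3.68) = 0.98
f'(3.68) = 0.10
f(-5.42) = 0.12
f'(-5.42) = -0.01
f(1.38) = 1.18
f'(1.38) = -0.52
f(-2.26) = 0.03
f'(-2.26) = -0.09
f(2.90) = 0.94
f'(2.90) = 0.01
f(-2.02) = 0.00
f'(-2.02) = -0.12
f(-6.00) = 0.12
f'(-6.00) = -0.00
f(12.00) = -0.92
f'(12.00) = 0.27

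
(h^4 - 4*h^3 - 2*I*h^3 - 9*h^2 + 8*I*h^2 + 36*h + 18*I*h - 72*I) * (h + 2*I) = h^5 - 4*h^4 - 5*h^3 + 20*h^2 - 36*h + 144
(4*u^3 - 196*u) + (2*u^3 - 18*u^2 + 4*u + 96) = 6*u^3 - 18*u^2 - 192*u + 96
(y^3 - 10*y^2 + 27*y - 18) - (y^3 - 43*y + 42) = -10*y^2 + 70*y - 60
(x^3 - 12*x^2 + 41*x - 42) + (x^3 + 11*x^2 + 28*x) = 2*x^3 - x^2 + 69*x - 42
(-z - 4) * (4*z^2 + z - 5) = -4*z^3 - 17*z^2 + z + 20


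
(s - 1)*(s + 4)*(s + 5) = s^3 + 8*s^2 + 11*s - 20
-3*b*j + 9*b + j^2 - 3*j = (-3*b + j)*(j - 3)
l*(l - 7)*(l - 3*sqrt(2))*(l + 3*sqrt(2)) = l^4 - 7*l^3 - 18*l^2 + 126*l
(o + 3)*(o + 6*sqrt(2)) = o^2 + 3*o + 6*sqrt(2)*o + 18*sqrt(2)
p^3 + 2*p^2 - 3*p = p*(p - 1)*(p + 3)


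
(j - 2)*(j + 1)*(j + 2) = j^3 + j^2 - 4*j - 4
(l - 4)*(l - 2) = l^2 - 6*l + 8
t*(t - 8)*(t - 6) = t^3 - 14*t^2 + 48*t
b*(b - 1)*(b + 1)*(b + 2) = b^4 + 2*b^3 - b^2 - 2*b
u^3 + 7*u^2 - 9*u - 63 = (u - 3)*(u + 3)*(u + 7)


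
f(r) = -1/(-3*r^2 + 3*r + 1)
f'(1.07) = -5.69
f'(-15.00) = 0.00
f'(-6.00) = 0.00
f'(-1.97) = 0.05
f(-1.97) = 0.06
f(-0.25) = -16.00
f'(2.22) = -0.20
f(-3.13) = 0.03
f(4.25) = 0.02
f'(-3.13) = 0.02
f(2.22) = 0.14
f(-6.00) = 0.01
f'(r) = -(6*r - 3)/(-3*r^2 + 3*r + 1)^2 = 3*(1 - 2*r)/(-3*r^2 + 3*r + 1)^2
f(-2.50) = 0.04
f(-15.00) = 0.00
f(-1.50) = 0.10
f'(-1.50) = 0.11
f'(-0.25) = 1152.00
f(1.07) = -1.29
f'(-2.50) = 0.03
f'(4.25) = -0.01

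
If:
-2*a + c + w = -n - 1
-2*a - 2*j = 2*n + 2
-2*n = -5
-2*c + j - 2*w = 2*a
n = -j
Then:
No Solution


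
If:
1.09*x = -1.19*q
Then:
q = -0.915966386554622*x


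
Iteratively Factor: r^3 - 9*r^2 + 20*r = (r - 4)*(r^2 - 5*r) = r*(r - 4)*(r - 5)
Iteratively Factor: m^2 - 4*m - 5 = (m + 1)*(m - 5)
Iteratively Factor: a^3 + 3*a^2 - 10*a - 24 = (a + 4)*(a^2 - a - 6) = (a + 2)*(a + 4)*(a - 3)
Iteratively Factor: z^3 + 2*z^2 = (z)*(z^2 + 2*z) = z^2*(z + 2)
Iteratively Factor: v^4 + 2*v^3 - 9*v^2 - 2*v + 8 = (v + 1)*(v^3 + v^2 - 10*v + 8) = (v - 1)*(v + 1)*(v^2 + 2*v - 8) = (v - 2)*(v - 1)*(v + 1)*(v + 4)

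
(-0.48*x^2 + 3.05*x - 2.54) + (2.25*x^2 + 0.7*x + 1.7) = 1.77*x^2 + 3.75*x - 0.84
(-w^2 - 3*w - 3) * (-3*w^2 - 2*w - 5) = 3*w^4 + 11*w^3 + 20*w^2 + 21*w + 15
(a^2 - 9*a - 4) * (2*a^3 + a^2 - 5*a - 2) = 2*a^5 - 17*a^4 - 22*a^3 + 39*a^2 + 38*a + 8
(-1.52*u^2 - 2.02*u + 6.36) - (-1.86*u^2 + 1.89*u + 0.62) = 0.34*u^2 - 3.91*u + 5.74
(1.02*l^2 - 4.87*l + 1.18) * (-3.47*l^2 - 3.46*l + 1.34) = -3.5394*l^4 + 13.3697*l^3 + 14.1224*l^2 - 10.6086*l + 1.5812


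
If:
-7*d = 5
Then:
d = -5/7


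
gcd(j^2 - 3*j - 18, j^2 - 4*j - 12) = j - 6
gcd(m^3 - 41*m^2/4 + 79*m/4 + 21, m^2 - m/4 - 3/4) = m + 3/4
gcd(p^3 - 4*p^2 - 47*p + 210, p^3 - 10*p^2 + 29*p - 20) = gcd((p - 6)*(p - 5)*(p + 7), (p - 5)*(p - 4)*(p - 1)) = p - 5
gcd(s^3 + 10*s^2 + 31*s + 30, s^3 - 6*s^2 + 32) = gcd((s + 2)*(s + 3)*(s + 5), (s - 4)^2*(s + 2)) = s + 2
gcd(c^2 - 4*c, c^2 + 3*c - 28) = c - 4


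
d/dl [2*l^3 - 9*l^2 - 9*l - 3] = 6*l^2 - 18*l - 9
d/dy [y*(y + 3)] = 2*y + 3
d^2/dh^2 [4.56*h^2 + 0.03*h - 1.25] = 9.12000000000000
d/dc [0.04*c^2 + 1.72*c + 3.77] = 0.08*c + 1.72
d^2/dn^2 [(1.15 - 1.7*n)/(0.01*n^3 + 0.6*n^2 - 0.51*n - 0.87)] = (-0.00102*n^5 - 0.05982*n^4 - 1.13094*n^3 + 2.27133*n^2 - 7.37577*n + 3.30741)/(1.0e-6*n^9 + 0.00018*n^8 + 0.010647*n^7 + 0.197379*n^6 - 0.574317*n^5 - 0.444798*n^4 + 1.487376*n^3 + 0.683559*n^2 - 1.158057*n - 0.658503)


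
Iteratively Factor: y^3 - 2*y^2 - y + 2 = (y - 1)*(y^2 - y - 2) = (y - 2)*(y - 1)*(y + 1)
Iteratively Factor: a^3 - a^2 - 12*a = (a)*(a^2 - a - 12) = a*(a - 4)*(a + 3)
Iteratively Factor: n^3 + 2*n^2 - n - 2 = (n - 1)*(n^2 + 3*n + 2) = (n - 1)*(n + 1)*(n + 2)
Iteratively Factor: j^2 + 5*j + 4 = (j + 4)*(j + 1)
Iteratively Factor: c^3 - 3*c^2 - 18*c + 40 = (c - 5)*(c^2 + 2*c - 8) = (c - 5)*(c + 4)*(c - 2)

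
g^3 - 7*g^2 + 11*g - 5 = (g - 5)*(g - 1)^2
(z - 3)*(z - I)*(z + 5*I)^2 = z^4 - 3*z^3 + 9*I*z^3 - 15*z^2 - 27*I*z^2 + 45*z + 25*I*z - 75*I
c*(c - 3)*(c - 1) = c^3 - 4*c^2 + 3*c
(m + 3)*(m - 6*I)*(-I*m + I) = -I*m^3 - 6*m^2 - 2*I*m^2 - 12*m + 3*I*m + 18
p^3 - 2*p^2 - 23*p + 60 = (p - 4)*(p - 3)*(p + 5)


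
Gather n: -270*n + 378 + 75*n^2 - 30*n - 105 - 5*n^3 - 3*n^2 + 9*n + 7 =-5*n^3 + 72*n^2 - 291*n + 280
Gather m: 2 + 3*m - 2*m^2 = -2*m^2 + 3*m + 2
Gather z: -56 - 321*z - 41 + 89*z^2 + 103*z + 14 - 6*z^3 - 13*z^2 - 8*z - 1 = -6*z^3 + 76*z^2 - 226*z - 84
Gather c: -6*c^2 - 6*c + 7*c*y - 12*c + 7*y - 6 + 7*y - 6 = -6*c^2 + c*(7*y - 18) + 14*y - 12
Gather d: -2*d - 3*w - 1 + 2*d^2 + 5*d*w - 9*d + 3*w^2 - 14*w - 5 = 2*d^2 + d*(5*w - 11) + 3*w^2 - 17*w - 6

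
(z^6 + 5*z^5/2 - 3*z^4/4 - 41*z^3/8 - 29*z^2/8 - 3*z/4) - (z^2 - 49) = z^6 + 5*z^5/2 - 3*z^4/4 - 41*z^3/8 - 37*z^2/8 - 3*z/4 + 49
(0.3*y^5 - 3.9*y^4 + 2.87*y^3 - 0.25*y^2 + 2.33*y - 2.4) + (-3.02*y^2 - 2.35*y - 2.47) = 0.3*y^5 - 3.9*y^4 + 2.87*y^3 - 3.27*y^2 - 0.02*y - 4.87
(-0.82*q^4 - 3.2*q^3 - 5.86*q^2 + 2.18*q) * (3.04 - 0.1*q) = 0.082*q^5 - 2.1728*q^4 - 9.142*q^3 - 18.0324*q^2 + 6.6272*q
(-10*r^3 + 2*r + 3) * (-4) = 40*r^3 - 8*r - 12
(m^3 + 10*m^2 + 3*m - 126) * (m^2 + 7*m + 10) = m^5 + 17*m^4 + 83*m^3 - 5*m^2 - 852*m - 1260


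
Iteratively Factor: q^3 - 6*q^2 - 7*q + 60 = (q - 4)*(q^2 - 2*q - 15) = (q - 4)*(q + 3)*(q - 5)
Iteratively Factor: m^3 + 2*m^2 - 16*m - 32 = (m - 4)*(m^2 + 6*m + 8) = (m - 4)*(m + 4)*(m + 2)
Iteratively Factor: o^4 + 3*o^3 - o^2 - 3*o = (o)*(o^3 + 3*o^2 - o - 3) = o*(o + 3)*(o^2 - 1) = o*(o + 1)*(o + 3)*(o - 1)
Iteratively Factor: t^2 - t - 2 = (t + 1)*(t - 2)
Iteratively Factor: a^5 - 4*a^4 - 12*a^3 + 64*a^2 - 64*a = (a - 2)*(a^4 - 2*a^3 - 16*a^2 + 32*a) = (a - 2)^2*(a^3 - 16*a) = a*(a - 2)^2*(a^2 - 16) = a*(a - 2)^2*(a + 4)*(a - 4)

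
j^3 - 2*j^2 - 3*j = j*(j - 3)*(j + 1)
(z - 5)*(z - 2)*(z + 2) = z^3 - 5*z^2 - 4*z + 20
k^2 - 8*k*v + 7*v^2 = (k - 7*v)*(k - v)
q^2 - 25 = (q - 5)*(q + 5)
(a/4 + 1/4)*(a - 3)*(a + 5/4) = a^3/4 - 3*a^2/16 - 11*a/8 - 15/16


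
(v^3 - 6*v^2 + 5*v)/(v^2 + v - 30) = v*(v - 1)/(v + 6)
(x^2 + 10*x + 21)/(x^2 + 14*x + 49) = (x + 3)/(x + 7)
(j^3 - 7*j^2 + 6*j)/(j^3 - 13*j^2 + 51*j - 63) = j*(j^2 - 7*j + 6)/(j^3 - 13*j^2 + 51*j - 63)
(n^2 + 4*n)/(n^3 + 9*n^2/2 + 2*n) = 2/(2*n + 1)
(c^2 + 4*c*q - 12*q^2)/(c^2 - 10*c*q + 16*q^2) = (-c - 6*q)/(-c + 8*q)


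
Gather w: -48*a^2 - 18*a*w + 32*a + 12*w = -48*a^2 + 32*a + w*(12 - 18*a)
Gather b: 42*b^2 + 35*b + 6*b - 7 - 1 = 42*b^2 + 41*b - 8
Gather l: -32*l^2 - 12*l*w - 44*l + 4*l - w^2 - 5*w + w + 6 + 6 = -32*l^2 + l*(-12*w - 40) - w^2 - 4*w + 12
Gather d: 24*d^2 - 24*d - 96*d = 24*d^2 - 120*d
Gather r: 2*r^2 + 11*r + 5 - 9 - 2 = 2*r^2 + 11*r - 6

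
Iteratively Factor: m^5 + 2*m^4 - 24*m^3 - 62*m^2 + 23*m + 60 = (m - 5)*(m^4 + 7*m^3 + 11*m^2 - 7*m - 12) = (m - 5)*(m + 4)*(m^3 + 3*m^2 - m - 3) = (m - 5)*(m + 3)*(m + 4)*(m^2 - 1) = (m - 5)*(m - 1)*(m + 3)*(m + 4)*(m + 1)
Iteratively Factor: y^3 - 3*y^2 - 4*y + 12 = (y - 3)*(y^2 - 4) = (y - 3)*(y + 2)*(y - 2)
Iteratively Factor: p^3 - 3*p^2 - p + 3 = (p - 1)*(p^2 - 2*p - 3) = (p - 3)*(p - 1)*(p + 1)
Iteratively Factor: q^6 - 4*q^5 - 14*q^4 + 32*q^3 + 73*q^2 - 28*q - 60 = (q - 1)*(q^5 - 3*q^4 - 17*q^3 + 15*q^2 + 88*q + 60) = (q - 1)*(q + 2)*(q^4 - 5*q^3 - 7*q^2 + 29*q + 30) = (q - 3)*(q - 1)*(q + 2)*(q^3 - 2*q^2 - 13*q - 10) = (q - 5)*(q - 3)*(q - 1)*(q + 2)*(q^2 + 3*q + 2) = (q - 5)*(q - 3)*(q - 1)*(q + 2)^2*(q + 1)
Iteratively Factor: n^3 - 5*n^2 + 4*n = (n)*(n^2 - 5*n + 4) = n*(n - 1)*(n - 4)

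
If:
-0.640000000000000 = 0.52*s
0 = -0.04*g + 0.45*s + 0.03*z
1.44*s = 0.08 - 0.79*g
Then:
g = 2.34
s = -1.23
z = 21.59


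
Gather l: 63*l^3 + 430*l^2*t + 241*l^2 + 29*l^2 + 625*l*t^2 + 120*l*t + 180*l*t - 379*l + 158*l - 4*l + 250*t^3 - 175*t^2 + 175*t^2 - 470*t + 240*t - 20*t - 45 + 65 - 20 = 63*l^3 + l^2*(430*t + 270) + l*(625*t^2 + 300*t - 225) + 250*t^3 - 250*t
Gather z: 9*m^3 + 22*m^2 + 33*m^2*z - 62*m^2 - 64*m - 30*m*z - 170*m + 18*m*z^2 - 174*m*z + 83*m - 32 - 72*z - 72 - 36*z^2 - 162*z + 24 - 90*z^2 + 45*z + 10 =9*m^3 - 40*m^2 - 151*m + z^2*(18*m - 126) + z*(33*m^2 - 204*m - 189) - 70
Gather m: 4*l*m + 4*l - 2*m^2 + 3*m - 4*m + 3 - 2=4*l - 2*m^2 + m*(4*l - 1) + 1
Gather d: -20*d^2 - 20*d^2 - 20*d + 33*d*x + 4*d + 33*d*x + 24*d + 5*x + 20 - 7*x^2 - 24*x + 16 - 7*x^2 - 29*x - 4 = -40*d^2 + d*(66*x + 8) - 14*x^2 - 48*x + 32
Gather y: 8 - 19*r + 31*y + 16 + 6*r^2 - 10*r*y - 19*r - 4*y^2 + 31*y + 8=6*r^2 - 38*r - 4*y^2 + y*(62 - 10*r) + 32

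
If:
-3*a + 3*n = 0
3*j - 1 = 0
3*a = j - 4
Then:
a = -11/9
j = 1/3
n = -11/9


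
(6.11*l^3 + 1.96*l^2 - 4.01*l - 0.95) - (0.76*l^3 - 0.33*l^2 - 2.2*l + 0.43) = 5.35*l^3 + 2.29*l^2 - 1.81*l - 1.38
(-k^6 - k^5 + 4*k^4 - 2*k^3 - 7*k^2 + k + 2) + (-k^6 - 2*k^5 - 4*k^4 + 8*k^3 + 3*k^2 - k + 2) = -2*k^6 - 3*k^5 + 6*k^3 - 4*k^2 + 4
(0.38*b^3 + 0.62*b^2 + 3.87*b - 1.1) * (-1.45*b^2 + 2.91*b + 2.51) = -0.551*b^5 + 0.2068*b^4 - 2.8535*b^3 + 14.4129*b^2 + 6.5127*b - 2.761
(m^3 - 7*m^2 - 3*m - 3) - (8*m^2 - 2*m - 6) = m^3 - 15*m^2 - m + 3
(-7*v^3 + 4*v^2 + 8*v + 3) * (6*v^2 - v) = -42*v^5 + 31*v^4 + 44*v^3 + 10*v^2 - 3*v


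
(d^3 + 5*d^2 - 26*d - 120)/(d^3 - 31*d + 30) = (d + 4)/(d - 1)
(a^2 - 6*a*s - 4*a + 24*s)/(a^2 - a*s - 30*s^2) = (a - 4)/(a + 5*s)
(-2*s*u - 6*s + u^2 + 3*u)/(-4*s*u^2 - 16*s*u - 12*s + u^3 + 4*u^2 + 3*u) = (2*s - u)/(4*s*u + 4*s - u^2 - u)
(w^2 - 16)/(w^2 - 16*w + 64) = (w^2 - 16)/(w^2 - 16*w + 64)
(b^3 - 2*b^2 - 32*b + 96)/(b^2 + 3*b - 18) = (b^2 - 8*b + 16)/(b - 3)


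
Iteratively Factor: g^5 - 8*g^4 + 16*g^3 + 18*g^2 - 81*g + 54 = (g - 1)*(g^4 - 7*g^3 + 9*g^2 + 27*g - 54) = (g - 3)*(g - 1)*(g^3 - 4*g^2 - 3*g + 18) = (g - 3)^2*(g - 1)*(g^2 - g - 6) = (g - 3)^3*(g - 1)*(g + 2)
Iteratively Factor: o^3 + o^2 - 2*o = (o)*(o^2 + o - 2) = o*(o + 2)*(o - 1)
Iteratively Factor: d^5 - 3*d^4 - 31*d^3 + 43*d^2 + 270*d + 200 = (d + 1)*(d^4 - 4*d^3 - 27*d^2 + 70*d + 200) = (d - 5)*(d + 1)*(d^3 + d^2 - 22*d - 40) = (d - 5)*(d + 1)*(d + 4)*(d^2 - 3*d - 10) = (d - 5)^2*(d + 1)*(d + 4)*(d + 2)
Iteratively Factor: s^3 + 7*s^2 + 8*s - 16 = (s + 4)*(s^2 + 3*s - 4) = (s + 4)^2*(s - 1)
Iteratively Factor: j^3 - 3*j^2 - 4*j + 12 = (j - 3)*(j^2 - 4) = (j - 3)*(j - 2)*(j + 2)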